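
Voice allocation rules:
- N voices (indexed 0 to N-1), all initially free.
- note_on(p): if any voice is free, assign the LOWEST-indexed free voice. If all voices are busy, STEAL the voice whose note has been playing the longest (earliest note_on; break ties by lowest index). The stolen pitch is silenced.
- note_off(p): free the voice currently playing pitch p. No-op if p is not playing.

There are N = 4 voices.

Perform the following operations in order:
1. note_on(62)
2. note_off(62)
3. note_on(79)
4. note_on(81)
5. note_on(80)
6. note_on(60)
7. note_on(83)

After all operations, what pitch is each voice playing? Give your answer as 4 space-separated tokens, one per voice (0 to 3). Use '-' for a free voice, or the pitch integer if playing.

Answer: 83 81 80 60

Derivation:
Op 1: note_on(62): voice 0 is free -> assigned | voices=[62 - - -]
Op 2: note_off(62): free voice 0 | voices=[- - - -]
Op 3: note_on(79): voice 0 is free -> assigned | voices=[79 - - -]
Op 4: note_on(81): voice 1 is free -> assigned | voices=[79 81 - -]
Op 5: note_on(80): voice 2 is free -> assigned | voices=[79 81 80 -]
Op 6: note_on(60): voice 3 is free -> assigned | voices=[79 81 80 60]
Op 7: note_on(83): all voices busy, STEAL voice 0 (pitch 79, oldest) -> assign | voices=[83 81 80 60]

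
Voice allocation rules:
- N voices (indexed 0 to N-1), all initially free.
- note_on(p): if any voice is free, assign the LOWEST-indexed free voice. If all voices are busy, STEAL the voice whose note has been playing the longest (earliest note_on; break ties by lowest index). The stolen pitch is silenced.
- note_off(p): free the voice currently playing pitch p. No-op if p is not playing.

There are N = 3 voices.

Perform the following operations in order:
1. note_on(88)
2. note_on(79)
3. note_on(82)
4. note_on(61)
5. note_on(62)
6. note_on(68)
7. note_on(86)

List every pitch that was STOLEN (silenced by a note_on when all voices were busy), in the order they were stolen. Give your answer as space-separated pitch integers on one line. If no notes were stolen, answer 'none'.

Answer: 88 79 82 61

Derivation:
Op 1: note_on(88): voice 0 is free -> assigned | voices=[88 - -]
Op 2: note_on(79): voice 1 is free -> assigned | voices=[88 79 -]
Op 3: note_on(82): voice 2 is free -> assigned | voices=[88 79 82]
Op 4: note_on(61): all voices busy, STEAL voice 0 (pitch 88, oldest) -> assign | voices=[61 79 82]
Op 5: note_on(62): all voices busy, STEAL voice 1 (pitch 79, oldest) -> assign | voices=[61 62 82]
Op 6: note_on(68): all voices busy, STEAL voice 2 (pitch 82, oldest) -> assign | voices=[61 62 68]
Op 7: note_on(86): all voices busy, STEAL voice 0 (pitch 61, oldest) -> assign | voices=[86 62 68]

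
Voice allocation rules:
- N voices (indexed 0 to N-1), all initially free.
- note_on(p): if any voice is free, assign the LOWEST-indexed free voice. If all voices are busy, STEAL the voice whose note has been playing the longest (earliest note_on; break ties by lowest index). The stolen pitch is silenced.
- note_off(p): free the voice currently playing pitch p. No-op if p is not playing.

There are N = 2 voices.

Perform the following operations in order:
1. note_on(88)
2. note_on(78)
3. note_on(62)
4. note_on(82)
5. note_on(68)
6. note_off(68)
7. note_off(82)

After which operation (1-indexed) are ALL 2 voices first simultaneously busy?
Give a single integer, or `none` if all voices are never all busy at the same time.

Op 1: note_on(88): voice 0 is free -> assigned | voices=[88 -]
Op 2: note_on(78): voice 1 is free -> assigned | voices=[88 78]
Op 3: note_on(62): all voices busy, STEAL voice 0 (pitch 88, oldest) -> assign | voices=[62 78]
Op 4: note_on(82): all voices busy, STEAL voice 1 (pitch 78, oldest) -> assign | voices=[62 82]
Op 5: note_on(68): all voices busy, STEAL voice 0 (pitch 62, oldest) -> assign | voices=[68 82]
Op 6: note_off(68): free voice 0 | voices=[- 82]
Op 7: note_off(82): free voice 1 | voices=[- -]

Answer: 2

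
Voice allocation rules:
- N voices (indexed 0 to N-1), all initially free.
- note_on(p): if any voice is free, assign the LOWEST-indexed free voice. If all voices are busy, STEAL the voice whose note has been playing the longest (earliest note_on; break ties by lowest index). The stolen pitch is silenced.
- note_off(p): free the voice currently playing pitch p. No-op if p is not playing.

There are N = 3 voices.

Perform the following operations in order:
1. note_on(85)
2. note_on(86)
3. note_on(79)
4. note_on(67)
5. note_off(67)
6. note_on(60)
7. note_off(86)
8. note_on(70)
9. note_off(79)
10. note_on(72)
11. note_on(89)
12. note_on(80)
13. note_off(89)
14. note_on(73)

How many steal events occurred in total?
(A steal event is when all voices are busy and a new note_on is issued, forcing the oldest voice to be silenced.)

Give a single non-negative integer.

Op 1: note_on(85): voice 0 is free -> assigned | voices=[85 - -]
Op 2: note_on(86): voice 1 is free -> assigned | voices=[85 86 -]
Op 3: note_on(79): voice 2 is free -> assigned | voices=[85 86 79]
Op 4: note_on(67): all voices busy, STEAL voice 0 (pitch 85, oldest) -> assign | voices=[67 86 79]
Op 5: note_off(67): free voice 0 | voices=[- 86 79]
Op 6: note_on(60): voice 0 is free -> assigned | voices=[60 86 79]
Op 7: note_off(86): free voice 1 | voices=[60 - 79]
Op 8: note_on(70): voice 1 is free -> assigned | voices=[60 70 79]
Op 9: note_off(79): free voice 2 | voices=[60 70 -]
Op 10: note_on(72): voice 2 is free -> assigned | voices=[60 70 72]
Op 11: note_on(89): all voices busy, STEAL voice 0 (pitch 60, oldest) -> assign | voices=[89 70 72]
Op 12: note_on(80): all voices busy, STEAL voice 1 (pitch 70, oldest) -> assign | voices=[89 80 72]
Op 13: note_off(89): free voice 0 | voices=[- 80 72]
Op 14: note_on(73): voice 0 is free -> assigned | voices=[73 80 72]

Answer: 3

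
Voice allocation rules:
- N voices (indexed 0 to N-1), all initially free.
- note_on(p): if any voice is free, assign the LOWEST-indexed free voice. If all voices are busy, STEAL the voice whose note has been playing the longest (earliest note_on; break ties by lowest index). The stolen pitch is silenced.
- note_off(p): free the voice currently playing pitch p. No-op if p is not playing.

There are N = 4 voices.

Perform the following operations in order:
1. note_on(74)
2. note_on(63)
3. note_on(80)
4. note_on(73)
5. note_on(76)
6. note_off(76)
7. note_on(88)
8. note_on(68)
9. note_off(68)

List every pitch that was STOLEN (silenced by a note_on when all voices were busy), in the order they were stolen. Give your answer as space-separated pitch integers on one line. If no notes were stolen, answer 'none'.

Op 1: note_on(74): voice 0 is free -> assigned | voices=[74 - - -]
Op 2: note_on(63): voice 1 is free -> assigned | voices=[74 63 - -]
Op 3: note_on(80): voice 2 is free -> assigned | voices=[74 63 80 -]
Op 4: note_on(73): voice 3 is free -> assigned | voices=[74 63 80 73]
Op 5: note_on(76): all voices busy, STEAL voice 0 (pitch 74, oldest) -> assign | voices=[76 63 80 73]
Op 6: note_off(76): free voice 0 | voices=[- 63 80 73]
Op 7: note_on(88): voice 0 is free -> assigned | voices=[88 63 80 73]
Op 8: note_on(68): all voices busy, STEAL voice 1 (pitch 63, oldest) -> assign | voices=[88 68 80 73]
Op 9: note_off(68): free voice 1 | voices=[88 - 80 73]

Answer: 74 63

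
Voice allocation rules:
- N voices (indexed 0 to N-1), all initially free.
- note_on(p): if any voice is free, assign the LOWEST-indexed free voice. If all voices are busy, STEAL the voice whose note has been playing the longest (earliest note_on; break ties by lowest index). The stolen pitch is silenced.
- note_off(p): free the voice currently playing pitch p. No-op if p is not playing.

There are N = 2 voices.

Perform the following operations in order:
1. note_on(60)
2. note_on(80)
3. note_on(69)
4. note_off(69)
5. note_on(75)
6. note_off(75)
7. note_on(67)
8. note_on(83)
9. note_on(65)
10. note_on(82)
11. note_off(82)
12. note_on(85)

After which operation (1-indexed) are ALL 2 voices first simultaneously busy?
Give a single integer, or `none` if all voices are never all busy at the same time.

Op 1: note_on(60): voice 0 is free -> assigned | voices=[60 -]
Op 2: note_on(80): voice 1 is free -> assigned | voices=[60 80]
Op 3: note_on(69): all voices busy, STEAL voice 0 (pitch 60, oldest) -> assign | voices=[69 80]
Op 4: note_off(69): free voice 0 | voices=[- 80]
Op 5: note_on(75): voice 0 is free -> assigned | voices=[75 80]
Op 6: note_off(75): free voice 0 | voices=[- 80]
Op 7: note_on(67): voice 0 is free -> assigned | voices=[67 80]
Op 8: note_on(83): all voices busy, STEAL voice 1 (pitch 80, oldest) -> assign | voices=[67 83]
Op 9: note_on(65): all voices busy, STEAL voice 0 (pitch 67, oldest) -> assign | voices=[65 83]
Op 10: note_on(82): all voices busy, STEAL voice 1 (pitch 83, oldest) -> assign | voices=[65 82]
Op 11: note_off(82): free voice 1 | voices=[65 -]
Op 12: note_on(85): voice 1 is free -> assigned | voices=[65 85]

Answer: 2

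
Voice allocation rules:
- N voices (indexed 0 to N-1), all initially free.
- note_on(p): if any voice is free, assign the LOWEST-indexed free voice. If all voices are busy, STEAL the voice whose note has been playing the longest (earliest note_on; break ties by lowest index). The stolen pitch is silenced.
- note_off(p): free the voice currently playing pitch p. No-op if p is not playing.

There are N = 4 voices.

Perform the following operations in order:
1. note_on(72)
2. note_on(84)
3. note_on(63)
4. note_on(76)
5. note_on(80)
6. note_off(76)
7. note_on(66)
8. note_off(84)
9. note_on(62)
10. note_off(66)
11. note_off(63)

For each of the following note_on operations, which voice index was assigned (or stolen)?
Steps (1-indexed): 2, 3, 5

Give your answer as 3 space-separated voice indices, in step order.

Op 1: note_on(72): voice 0 is free -> assigned | voices=[72 - - -]
Op 2: note_on(84): voice 1 is free -> assigned | voices=[72 84 - -]
Op 3: note_on(63): voice 2 is free -> assigned | voices=[72 84 63 -]
Op 4: note_on(76): voice 3 is free -> assigned | voices=[72 84 63 76]
Op 5: note_on(80): all voices busy, STEAL voice 0 (pitch 72, oldest) -> assign | voices=[80 84 63 76]
Op 6: note_off(76): free voice 3 | voices=[80 84 63 -]
Op 7: note_on(66): voice 3 is free -> assigned | voices=[80 84 63 66]
Op 8: note_off(84): free voice 1 | voices=[80 - 63 66]
Op 9: note_on(62): voice 1 is free -> assigned | voices=[80 62 63 66]
Op 10: note_off(66): free voice 3 | voices=[80 62 63 -]
Op 11: note_off(63): free voice 2 | voices=[80 62 - -]

Answer: 1 2 0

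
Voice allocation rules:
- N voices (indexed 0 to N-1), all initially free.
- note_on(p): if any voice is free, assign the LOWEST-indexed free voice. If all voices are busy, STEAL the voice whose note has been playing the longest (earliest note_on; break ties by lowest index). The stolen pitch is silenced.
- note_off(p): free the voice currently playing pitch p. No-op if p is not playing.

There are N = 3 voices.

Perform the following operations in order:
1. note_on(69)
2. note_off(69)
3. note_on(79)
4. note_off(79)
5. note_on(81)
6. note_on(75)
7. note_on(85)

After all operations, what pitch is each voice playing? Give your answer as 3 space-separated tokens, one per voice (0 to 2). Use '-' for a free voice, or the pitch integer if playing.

Answer: 81 75 85

Derivation:
Op 1: note_on(69): voice 0 is free -> assigned | voices=[69 - -]
Op 2: note_off(69): free voice 0 | voices=[- - -]
Op 3: note_on(79): voice 0 is free -> assigned | voices=[79 - -]
Op 4: note_off(79): free voice 0 | voices=[- - -]
Op 5: note_on(81): voice 0 is free -> assigned | voices=[81 - -]
Op 6: note_on(75): voice 1 is free -> assigned | voices=[81 75 -]
Op 7: note_on(85): voice 2 is free -> assigned | voices=[81 75 85]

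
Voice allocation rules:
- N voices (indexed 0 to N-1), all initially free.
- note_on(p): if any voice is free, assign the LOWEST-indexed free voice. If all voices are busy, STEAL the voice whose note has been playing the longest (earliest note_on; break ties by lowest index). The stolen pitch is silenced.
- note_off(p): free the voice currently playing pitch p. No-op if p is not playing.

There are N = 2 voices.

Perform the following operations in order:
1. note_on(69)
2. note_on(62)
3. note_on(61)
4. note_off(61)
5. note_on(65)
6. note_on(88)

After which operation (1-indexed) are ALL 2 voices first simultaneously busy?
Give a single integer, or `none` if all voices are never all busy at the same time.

Answer: 2

Derivation:
Op 1: note_on(69): voice 0 is free -> assigned | voices=[69 -]
Op 2: note_on(62): voice 1 is free -> assigned | voices=[69 62]
Op 3: note_on(61): all voices busy, STEAL voice 0 (pitch 69, oldest) -> assign | voices=[61 62]
Op 4: note_off(61): free voice 0 | voices=[- 62]
Op 5: note_on(65): voice 0 is free -> assigned | voices=[65 62]
Op 6: note_on(88): all voices busy, STEAL voice 1 (pitch 62, oldest) -> assign | voices=[65 88]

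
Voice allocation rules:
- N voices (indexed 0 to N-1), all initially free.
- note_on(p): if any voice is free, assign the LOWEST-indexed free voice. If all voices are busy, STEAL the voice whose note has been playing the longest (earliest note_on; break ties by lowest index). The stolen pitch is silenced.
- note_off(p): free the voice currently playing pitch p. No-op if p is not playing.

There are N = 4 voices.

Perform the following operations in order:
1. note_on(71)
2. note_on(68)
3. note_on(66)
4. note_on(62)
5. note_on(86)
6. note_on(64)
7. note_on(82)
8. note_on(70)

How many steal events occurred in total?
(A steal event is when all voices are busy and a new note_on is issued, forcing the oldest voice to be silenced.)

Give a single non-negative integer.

Answer: 4

Derivation:
Op 1: note_on(71): voice 0 is free -> assigned | voices=[71 - - -]
Op 2: note_on(68): voice 1 is free -> assigned | voices=[71 68 - -]
Op 3: note_on(66): voice 2 is free -> assigned | voices=[71 68 66 -]
Op 4: note_on(62): voice 3 is free -> assigned | voices=[71 68 66 62]
Op 5: note_on(86): all voices busy, STEAL voice 0 (pitch 71, oldest) -> assign | voices=[86 68 66 62]
Op 6: note_on(64): all voices busy, STEAL voice 1 (pitch 68, oldest) -> assign | voices=[86 64 66 62]
Op 7: note_on(82): all voices busy, STEAL voice 2 (pitch 66, oldest) -> assign | voices=[86 64 82 62]
Op 8: note_on(70): all voices busy, STEAL voice 3 (pitch 62, oldest) -> assign | voices=[86 64 82 70]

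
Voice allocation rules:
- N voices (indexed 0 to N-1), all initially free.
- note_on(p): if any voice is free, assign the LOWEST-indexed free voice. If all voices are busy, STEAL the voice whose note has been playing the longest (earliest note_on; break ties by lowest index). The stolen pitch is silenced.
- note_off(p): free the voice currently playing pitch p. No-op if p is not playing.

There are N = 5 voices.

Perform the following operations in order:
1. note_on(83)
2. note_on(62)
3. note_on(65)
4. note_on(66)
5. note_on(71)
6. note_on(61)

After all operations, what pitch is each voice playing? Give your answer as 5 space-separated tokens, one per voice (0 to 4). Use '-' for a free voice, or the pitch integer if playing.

Answer: 61 62 65 66 71

Derivation:
Op 1: note_on(83): voice 0 is free -> assigned | voices=[83 - - - -]
Op 2: note_on(62): voice 1 is free -> assigned | voices=[83 62 - - -]
Op 3: note_on(65): voice 2 is free -> assigned | voices=[83 62 65 - -]
Op 4: note_on(66): voice 3 is free -> assigned | voices=[83 62 65 66 -]
Op 5: note_on(71): voice 4 is free -> assigned | voices=[83 62 65 66 71]
Op 6: note_on(61): all voices busy, STEAL voice 0 (pitch 83, oldest) -> assign | voices=[61 62 65 66 71]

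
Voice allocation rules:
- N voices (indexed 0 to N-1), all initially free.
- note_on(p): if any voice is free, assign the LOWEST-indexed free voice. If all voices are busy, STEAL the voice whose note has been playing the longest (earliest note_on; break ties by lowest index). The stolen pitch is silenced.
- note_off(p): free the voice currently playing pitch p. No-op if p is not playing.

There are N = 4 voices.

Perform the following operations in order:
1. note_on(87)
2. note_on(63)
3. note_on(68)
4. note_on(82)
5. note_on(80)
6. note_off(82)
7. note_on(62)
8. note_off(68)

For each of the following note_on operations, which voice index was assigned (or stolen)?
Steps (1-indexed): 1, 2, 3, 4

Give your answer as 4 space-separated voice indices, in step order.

Answer: 0 1 2 3

Derivation:
Op 1: note_on(87): voice 0 is free -> assigned | voices=[87 - - -]
Op 2: note_on(63): voice 1 is free -> assigned | voices=[87 63 - -]
Op 3: note_on(68): voice 2 is free -> assigned | voices=[87 63 68 -]
Op 4: note_on(82): voice 3 is free -> assigned | voices=[87 63 68 82]
Op 5: note_on(80): all voices busy, STEAL voice 0 (pitch 87, oldest) -> assign | voices=[80 63 68 82]
Op 6: note_off(82): free voice 3 | voices=[80 63 68 -]
Op 7: note_on(62): voice 3 is free -> assigned | voices=[80 63 68 62]
Op 8: note_off(68): free voice 2 | voices=[80 63 - 62]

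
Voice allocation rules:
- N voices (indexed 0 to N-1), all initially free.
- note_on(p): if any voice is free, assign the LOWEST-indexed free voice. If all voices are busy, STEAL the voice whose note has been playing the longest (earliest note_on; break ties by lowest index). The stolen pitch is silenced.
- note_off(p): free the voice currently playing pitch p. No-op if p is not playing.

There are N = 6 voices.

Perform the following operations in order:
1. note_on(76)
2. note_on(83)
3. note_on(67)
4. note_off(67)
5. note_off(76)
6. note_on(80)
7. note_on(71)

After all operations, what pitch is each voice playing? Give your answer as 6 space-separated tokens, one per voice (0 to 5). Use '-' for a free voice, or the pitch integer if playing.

Op 1: note_on(76): voice 0 is free -> assigned | voices=[76 - - - - -]
Op 2: note_on(83): voice 1 is free -> assigned | voices=[76 83 - - - -]
Op 3: note_on(67): voice 2 is free -> assigned | voices=[76 83 67 - - -]
Op 4: note_off(67): free voice 2 | voices=[76 83 - - - -]
Op 5: note_off(76): free voice 0 | voices=[- 83 - - - -]
Op 6: note_on(80): voice 0 is free -> assigned | voices=[80 83 - - - -]
Op 7: note_on(71): voice 2 is free -> assigned | voices=[80 83 71 - - -]

Answer: 80 83 71 - - -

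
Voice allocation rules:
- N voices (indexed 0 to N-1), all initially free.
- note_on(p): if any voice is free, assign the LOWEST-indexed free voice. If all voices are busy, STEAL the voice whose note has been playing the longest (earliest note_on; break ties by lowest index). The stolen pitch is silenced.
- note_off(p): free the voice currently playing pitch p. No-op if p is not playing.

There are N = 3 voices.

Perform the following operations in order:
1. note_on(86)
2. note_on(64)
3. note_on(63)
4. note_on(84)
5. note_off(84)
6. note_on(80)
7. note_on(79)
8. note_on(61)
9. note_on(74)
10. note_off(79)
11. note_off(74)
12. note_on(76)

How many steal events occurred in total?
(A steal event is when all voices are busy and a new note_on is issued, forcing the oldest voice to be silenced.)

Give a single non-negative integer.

Answer: 4

Derivation:
Op 1: note_on(86): voice 0 is free -> assigned | voices=[86 - -]
Op 2: note_on(64): voice 1 is free -> assigned | voices=[86 64 -]
Op 3: note_on(63): voice 2 is free -> assigned | voices=[86 64 63]
Op 4: note_on(84): all voices busy, STEAL voice 0 (pitch 86, oldest) -> assign | voices=[84 64 63]
Op 5: note_off(84): free voice 0 | voices=[- 64 63]
Op 6: note_on(80): voice 0 is free -> assigned | voices=[80 64 63]
Op 7: note_on(79): all voices busy, STEAL voice 1 (pitch 64, oldest) -> assign | voices=[80 79 63]
Op 8: note_on(61): all voices busy, STEAL voice 2 (pitch 63, oldest) -> assign | voices=[80 79 61]
Op 9: note_on(74): all voices busy, STEAL voice 0 (pitch 80, oldest) -> assign | voices=[74 79 61]
Op 10: note_off(79): free voice 1 | voices=[74 - 61]
Op 11: note_off(74): free voice 0 | voices=[- - 61]
Op 12: note_on(76): voice 0 is free -> assigned | voices=[76 - 61]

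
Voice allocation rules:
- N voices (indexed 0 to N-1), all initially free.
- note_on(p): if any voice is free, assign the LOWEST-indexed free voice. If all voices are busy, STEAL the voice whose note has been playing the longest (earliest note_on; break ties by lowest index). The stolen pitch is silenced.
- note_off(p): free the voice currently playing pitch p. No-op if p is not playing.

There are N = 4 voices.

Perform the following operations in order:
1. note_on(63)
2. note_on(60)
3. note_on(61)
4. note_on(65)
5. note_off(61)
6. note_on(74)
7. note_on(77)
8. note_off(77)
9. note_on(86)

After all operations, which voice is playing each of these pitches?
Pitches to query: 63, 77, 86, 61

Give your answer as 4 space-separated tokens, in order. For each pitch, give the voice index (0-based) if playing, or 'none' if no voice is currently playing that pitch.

Op 1: note_on(63): voice 0 is free -> assigned | voices=[63 - - -]
Op 2: note_on(60): voice 1 is free -> assigned | voices=[63 60 - -]
Op 3: note_on(61): voice 2 is free -> assigned | voices=[63 60 61 -]
Op 4: note_on(65): voice 3 is free -> assigned | voices=[63 60 61 65]
Op 5: note_off(61): free voice 2 | voices=[63 60 - 65]
Op 6: note_on(74): voice 2 is free -> assigned | voices=[63 60 74 65]
Op 7: note_on(77): all voices busy, STEAL voice 0 (pitch 63, oldest) -> assign | voices=[77 60 74 65]
Op 8: note_off(77): free voice 0 | voices=[- 60 74 65]
Op 9: note_on(86): voice 0 is free -> assigned | voices=[86 60 74 65]

Answer: none none 0 none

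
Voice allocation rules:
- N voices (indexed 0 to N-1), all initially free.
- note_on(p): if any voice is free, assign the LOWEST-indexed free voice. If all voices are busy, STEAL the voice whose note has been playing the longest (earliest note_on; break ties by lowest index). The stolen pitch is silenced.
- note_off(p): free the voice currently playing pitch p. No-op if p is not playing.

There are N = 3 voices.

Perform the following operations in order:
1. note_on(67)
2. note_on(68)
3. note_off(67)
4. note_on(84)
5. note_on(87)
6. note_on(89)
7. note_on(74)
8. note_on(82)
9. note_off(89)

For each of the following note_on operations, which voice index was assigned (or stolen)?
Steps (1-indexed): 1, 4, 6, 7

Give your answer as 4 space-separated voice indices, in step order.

Op 1: note_on(67): voice 0 is free -> assigned | voices=[67 - -]
Op 2: note_on(68): voice 1 is free -> assigned | voices=[67 68 -]
Op 3: note_off(67): free voice 0 | voices=[- 68 -]
Op 4: note_on(84): voice 0 is free -> assigned | voices=[84 68 -]
Op 5: note_on(87): voice 2 is free -> assigned | voices=[84 68 87]
Op 6: note_on(89): all voices busy, STEAL voice 1 (pitch 68, oldest) -> assign | voices=[84 89 87]
Op 7: note_on(74): all voices busy, STEAL voice 0 (pitch 84, oldest) -> assign | voices=[74 89 87]
Op 8: note_on(82): all voices busy, STEAL voice 2 (pitch 87, oldest) -> assign | voices=[74 89 82]
Op 9: note_off(89): free voice 1 | voices=[74 - 82]

Answer: 0 0 1 0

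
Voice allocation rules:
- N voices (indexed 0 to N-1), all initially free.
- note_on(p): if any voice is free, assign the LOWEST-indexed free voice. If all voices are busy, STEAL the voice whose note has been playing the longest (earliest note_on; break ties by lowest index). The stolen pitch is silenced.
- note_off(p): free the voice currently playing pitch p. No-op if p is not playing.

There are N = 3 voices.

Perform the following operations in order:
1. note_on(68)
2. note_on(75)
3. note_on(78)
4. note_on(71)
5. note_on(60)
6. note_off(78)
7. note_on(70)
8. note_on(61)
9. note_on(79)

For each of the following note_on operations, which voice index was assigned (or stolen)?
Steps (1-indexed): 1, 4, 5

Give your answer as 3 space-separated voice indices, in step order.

Answer: 0 0 1

Derivation:
Op 1: note_on(68): voice 0 is free -> assigned | voices=[68 - -]
Op 2: note_on(75): voice 1 is free -> assigned | voices=[68 75 -]
Op 3: note_on(78): voice 2 is free -> assigned | voices=[68 75 78]
Op 4: note_on(71): all voices busy, STEAL voice 0 (pitch 68, oldest) -> assign | voices=[71 75 78]
Op 5: note_on(60): all voices busy, STEAL voice 1 (pitch 75, oldest) -> assign | voices=[71 60 78]
Op 6: note_off(78): free voice 2 | voices=[71 60 -]
Op 7: note_on(70): voice 2 is free -> assigned | voices=[71 60 70]
Op 8: note_on(61): all voices busy, STEAL voice 0 (pitch 71, oldest) -> assign | voices=[61 60 70]
Op 9: note_on(79): all voices busy, STEAL voice 1 (pitch 60, oldest) -> assign | voices=[61 79 70]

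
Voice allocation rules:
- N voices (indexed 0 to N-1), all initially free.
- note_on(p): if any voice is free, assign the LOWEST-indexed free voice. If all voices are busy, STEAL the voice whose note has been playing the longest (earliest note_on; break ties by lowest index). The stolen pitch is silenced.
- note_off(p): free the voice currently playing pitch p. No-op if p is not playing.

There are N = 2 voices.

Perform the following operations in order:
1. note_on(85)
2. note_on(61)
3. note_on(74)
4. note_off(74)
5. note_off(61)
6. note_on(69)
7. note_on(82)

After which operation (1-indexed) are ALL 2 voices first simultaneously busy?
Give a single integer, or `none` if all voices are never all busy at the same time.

Op 1: note_on(85): voice 0 is free -> assigned | voices=[85 -]
Op 2: note_on(61): voice 1 is free -> assigned | voices=[85 61]
Op 3: note_on(74): all voices busy, STEAL voice 0 (pitch 85, oldest) -> assign | voices=[74 61]
Op 4: note_off(74): free voice 0 | voices=[- 61]
Op 5: note_off(61): free voice 1 | voices=[- -]
Op 6: note_on(69): voice 0 is free -> assigned | voices=[69 -]
Op 7: note_on(82): voice 1 is free -> assigned | voices=[69 82]

Answer: 2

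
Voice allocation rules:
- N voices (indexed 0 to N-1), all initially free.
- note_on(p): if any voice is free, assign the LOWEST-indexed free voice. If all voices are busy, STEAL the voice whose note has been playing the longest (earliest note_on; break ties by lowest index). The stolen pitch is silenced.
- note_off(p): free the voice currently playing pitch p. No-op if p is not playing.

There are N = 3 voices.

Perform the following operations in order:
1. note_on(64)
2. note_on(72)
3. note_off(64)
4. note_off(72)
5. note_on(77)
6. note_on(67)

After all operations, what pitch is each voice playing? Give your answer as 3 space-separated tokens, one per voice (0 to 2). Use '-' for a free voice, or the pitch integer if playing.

Answer: 77 67 -

Derivation:
Op 1: note_on(64): voice 0 is free -> assigned | voices=[64 - -]
Op 2: note_on(72): voice 1 is free -> assigned | voices=[64 72 -]
Op 3: note_off(64): free voice 0 | voices=[- 72 -]
Op 4: note_off(72): free voice 1 | voices=[- - -]
Op 5: note_on(77): voice 0 is free -> assigned | voices=[77 - -]
Op 6: note_on(67): voice 1 is free -> assigned | voices=[77 67 -]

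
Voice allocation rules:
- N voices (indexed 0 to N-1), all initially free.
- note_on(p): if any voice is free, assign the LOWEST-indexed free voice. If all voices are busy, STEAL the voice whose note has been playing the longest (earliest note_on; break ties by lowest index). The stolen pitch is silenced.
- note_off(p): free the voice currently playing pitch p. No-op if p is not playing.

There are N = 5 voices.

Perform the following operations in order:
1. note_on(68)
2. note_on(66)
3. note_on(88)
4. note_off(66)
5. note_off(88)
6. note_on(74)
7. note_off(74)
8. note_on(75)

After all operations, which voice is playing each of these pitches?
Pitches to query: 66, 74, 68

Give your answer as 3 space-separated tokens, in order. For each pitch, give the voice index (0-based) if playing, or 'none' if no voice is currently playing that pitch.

Op 1: note_on(68): voice 0 is free -> assigned | voices=[68 - - - -]
Op 2: note_on(66): voice 1 is free -> assigned | voices=[68 66 - - -]
Op 3: note_on(88): voice 2 is free -> assigned | voices=[68 66 88 - -]
Op 4: note_off(66): free voice 1 | voices=[68 - 88 - -]
Op 5: note_off(88): free voice 2 | voices=[68 - - - -]
Op 6: note_on(74): voice 1 is free -> assigned | voices=[68 74 - - -]
Op 7: note_off(74): free voice 1 | voices=[68 - - - -]
Op 8: note_on(75): voice 1 is free -> assigned | voices=[68 75 - - -]

Answer: none none 0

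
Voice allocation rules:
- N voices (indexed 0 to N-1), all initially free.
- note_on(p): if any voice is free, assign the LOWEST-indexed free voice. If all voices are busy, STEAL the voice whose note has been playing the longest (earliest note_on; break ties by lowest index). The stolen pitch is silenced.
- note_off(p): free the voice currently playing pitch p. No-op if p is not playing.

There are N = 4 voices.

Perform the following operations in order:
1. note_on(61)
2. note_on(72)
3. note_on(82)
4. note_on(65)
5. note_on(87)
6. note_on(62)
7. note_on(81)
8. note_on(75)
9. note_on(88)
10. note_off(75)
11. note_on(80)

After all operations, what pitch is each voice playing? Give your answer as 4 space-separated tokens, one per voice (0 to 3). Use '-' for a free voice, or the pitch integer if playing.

Answer: 88 62 81 80

Derivation:
Op 1: note_on(61): voice 0 is free -> assigned | voices=[61 - - -]
Op 2: note_on(72): voice 1 is free -> assigned | voices=[61 72 - -]
Op 3: note_on(82): voice 2 is free -> assigned | voices=[61 72 82 -]
Op 4: note_on(65): voice 3 is free -> assigned | voices=[61 72 82 65]
Op 5: note_on(87): all voices busy, STEAL voice 0 (pitch 61, oldest) -> assign | voices=[87 72 82 65]
Op 6: note_on(62): all voices busy, STEAL voice 1 (pitch 72, oldest) -> assign | voices=[87 62 82 65]
Op 7: note_on(81): all voices busy, STEAL voice 2 (pitch 82, oldest) -> assign | voices=[87 62 81 65]
Op 8: note_on(75): all voices busy, STEAL voice 3 (pitch 65, oldest) -> assign | voices=[87 62 81 75]
Op 9: note_on(88): all voices busy, STEAL voice 0 (pitch 87, oldest) -> assign | voices=[88 62 81 75]
Op 10: note_off(75): free voice 3 | voices=[88 62 81 -]
Op 11: note_on(80): voice 3 is free -> assigned | voices=[88 62 81 80]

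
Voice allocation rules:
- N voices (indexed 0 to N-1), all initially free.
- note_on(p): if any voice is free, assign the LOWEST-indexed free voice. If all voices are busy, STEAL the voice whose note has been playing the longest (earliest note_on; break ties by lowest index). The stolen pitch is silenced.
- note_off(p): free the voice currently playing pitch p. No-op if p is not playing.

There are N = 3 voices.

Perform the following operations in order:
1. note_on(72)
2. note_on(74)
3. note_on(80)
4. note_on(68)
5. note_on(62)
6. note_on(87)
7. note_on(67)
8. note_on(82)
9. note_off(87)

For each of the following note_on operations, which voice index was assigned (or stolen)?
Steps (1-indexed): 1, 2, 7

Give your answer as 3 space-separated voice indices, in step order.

Answer: 0 1 0

Derivation:
Op 1: note_on(72): voice 0 is free -> assigned | voices=[72 - -]
Op 2: note_on(74): voice 1 is free -> assigned | voices=[72 74 -]
Op 3: note_on(80): voice 2 is free -> assigned | voices=[72 74 80]
Op 4: note_on(68): all voices busy, STEAL voice 0 (pitch 72, oldest) -> assign | voices=[68 74 80]
Op 5: note_on(62): all voices busy, STEAL voice 1 (pitch 74, oldest) -> assign | voices=[68 62 80]
Op 6: note_on(87): all voices busy, STEAL voice 2 (pitch 80, oldest) -> assign | voices=[68 62 87]
Op 7: note_on(67): all voices busy, STEAL voice 0 (pitch 68, oldest) -> assign | voices=[67 62 87]
Op 8: note_on(82): all voices busy, STEAL voice 1 (pitch 62, oldest) -> assign | voices=[67 82 87]
Op 9: note_off(87): free voice 2 | voices=[67 82 -]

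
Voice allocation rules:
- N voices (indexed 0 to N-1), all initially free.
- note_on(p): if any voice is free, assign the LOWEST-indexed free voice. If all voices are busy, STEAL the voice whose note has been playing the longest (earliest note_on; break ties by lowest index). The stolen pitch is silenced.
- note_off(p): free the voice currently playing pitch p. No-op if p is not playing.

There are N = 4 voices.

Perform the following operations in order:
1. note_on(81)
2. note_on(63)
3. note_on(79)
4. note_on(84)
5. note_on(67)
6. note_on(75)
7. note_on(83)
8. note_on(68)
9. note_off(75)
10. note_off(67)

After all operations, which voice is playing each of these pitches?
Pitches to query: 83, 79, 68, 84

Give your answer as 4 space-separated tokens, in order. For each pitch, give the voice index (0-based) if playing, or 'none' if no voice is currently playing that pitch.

Op 1: note_on(81): voice 0 is free -> assigned | voices=[81 - - -]
Op 2: note_on(63): voice 1 is free -> assigned | voices=[81 63 - -]
Op 3: note_on(79): voice 2 is free -> assigned | voices=[81 63 79 -]
Op 4: note_on(84): voice 3 is free -> assigned | voices=[81 63 79 84]
Op 5: note_on(67): all voices busy, STEAL voice 0 (pitch 81, oldest) -> assign | voices=[67 63 79 84]
Op 6: note_on(75): all voices busy, STEAL voice 1 (pitch 63, oldest) -> assign | voices=[67 75 79 84]
Op 7: note_on(83): all voices busy, STEAL voice 2 (pitch 79, oldest) -> assign | voices=[67 75 83 84]
Op 8: note_on(68): all voices busy, STEAL voice 3 (pitch 84, oldest) -> assign | voices=[67 75 83 68]
Op 9: note_off(75): free voice 1 | voices=[67 - 83 68]
Op 10: note_off(67): free voice 0 | voices=[- - 83 68]

Answer: 2 none 3 none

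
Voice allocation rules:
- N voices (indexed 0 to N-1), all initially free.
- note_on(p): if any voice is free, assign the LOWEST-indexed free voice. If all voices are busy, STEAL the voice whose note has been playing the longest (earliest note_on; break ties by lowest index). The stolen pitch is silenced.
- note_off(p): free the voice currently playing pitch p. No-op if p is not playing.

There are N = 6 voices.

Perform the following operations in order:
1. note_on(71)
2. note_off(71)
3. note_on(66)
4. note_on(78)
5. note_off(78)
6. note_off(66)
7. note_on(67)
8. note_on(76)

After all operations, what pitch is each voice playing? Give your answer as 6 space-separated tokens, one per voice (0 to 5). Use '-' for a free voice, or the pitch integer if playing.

Answer: 67 76 - - - -

Derivation:
Op 1: note_on(71): voice 0 is free -> assigned | voices=[71 - - - - -]
Op 2: note_off(71): free voice 0 | voices=[- - - - - -]
Op 3: note_on(66): voice 0 is free -> assigned | voices=[66 - - - - -]
Op 4: note_on(78): voice 1 is free -> assigned | voices=[66 78 - - - -]
Op 5: note_off(78): free voice 1 | voices=[66 - - - - -]
Op 6: note_off(66): free voice 0 | voices=[- - - - - -]
Op 7: note_on(67): voice 0 is free -> assigned | voices=[67 - - - - -]
Op 8: note_on(76): voice 1 is free -> assigned | voices=[67 76 - - - -]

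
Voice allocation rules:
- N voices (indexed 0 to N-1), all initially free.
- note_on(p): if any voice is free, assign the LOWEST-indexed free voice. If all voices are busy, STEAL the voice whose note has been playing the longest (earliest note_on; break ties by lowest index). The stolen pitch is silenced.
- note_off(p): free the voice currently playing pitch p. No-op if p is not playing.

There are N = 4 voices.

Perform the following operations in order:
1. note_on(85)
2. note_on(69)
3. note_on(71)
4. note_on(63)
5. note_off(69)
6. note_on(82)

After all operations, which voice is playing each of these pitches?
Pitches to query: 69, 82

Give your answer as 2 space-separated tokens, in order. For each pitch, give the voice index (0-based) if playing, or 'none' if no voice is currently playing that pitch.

Op 1: note_on(85): voice 0 is free -> assigned | voices=[85 - - -]
Op 2: note_on(69): voice 1 is free -> assigned | voices=[85 69 - -]
Op 3: note_on(71): voice 2 is free -> assigned | voices=[85 69 71 -]
Op 4: note_on(63): voice 3 is free -> assigned | voices=[85 69 71 63]
Op 5: note_off(69): free voice 1 | voices=[85 - 71 63]
Op 6: note_on(82): voice 1 is free -> assigned | voices=[85 82 71 63]

Answer: none 1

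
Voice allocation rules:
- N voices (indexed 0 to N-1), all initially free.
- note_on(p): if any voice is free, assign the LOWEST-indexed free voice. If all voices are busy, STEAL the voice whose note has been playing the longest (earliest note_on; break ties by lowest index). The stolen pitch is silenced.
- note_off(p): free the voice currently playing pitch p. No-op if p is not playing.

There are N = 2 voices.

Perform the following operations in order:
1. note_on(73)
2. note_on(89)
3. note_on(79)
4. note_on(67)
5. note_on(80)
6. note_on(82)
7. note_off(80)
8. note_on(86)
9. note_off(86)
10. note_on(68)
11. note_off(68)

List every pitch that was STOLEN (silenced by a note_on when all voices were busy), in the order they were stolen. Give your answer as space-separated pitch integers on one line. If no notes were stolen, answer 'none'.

Op 1: note_on(73): voice 0 is free -> assigned | voices=[73 -]
Op 2: note_on(89): voice 1 is free -> assigned | voices=[73 89]
Op 3: note_on(79): all voices busy, STEAL voice 0 (pitch 73, oldest) -> assign | voices=[79 89]
Op 4: note_on(67): all voices busy, STEAL voice 1 (pitch 89, oldest) -> assign | voices=[79 67]
Op 5: note_on(80): all voices busy, STEAL voice 0 (pitch 79, oldest) -> assign | voices=[80 67]
Op 6: note_on(82): all voices busy, STEAL voice 1 (pitch 67, oldest) -> assign | voices=[80 82]
Op 7: note_off(80): free voice 0 | voices=[- 82]
Op 8: note_on(86): voice 0 is free -> assigned | voices=[86 82]
Op 9: note_off(86): free voice 0 | voices=[- 82]
Op 10: note_on(68): voice 0 is free -> assigned | voices=[68 82]
Op 11: note_off(68): free voice 0 | voices=[- 82]

Answer: 73 89 79 67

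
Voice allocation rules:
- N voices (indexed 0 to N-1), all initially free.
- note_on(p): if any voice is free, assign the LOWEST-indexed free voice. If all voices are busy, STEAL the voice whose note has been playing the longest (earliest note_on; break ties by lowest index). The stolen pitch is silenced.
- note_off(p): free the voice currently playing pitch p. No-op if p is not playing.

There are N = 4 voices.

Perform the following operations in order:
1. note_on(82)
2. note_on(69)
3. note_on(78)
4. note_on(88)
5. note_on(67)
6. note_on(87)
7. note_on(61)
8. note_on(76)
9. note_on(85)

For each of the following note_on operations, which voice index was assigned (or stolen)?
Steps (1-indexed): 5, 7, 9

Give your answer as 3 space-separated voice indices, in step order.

Op 1: note_on(82): voice 0 is free -> assigned | voices=[82 - - -]
Op 2: note_on(69): voice 1 is free -> assigned | voices=[82 69 - -]
Op 3: note_on(78): voice 2 is free -> assigned | voices=[82 69 78 -]
Op 4: note_on(88): voice 3 is free -> assigned | voices=[82 69 78 88]
Op 5: note_on(67): all voices busy, STEAL voice 0 (pitch 82, oldest) -> assign | voices=[67 69 78 88]
Op 6: note_on(87): all voices busy, STEAL voice 1 (pitch 69, oldest) -> assign | voices=[67 87 78 88]
Op 7: note_on(61): all voices busy, STEAL voice 2 (pitch 78, oldest) -> assign | voices=[67 87 61 88]
Op 8: note_on(76): all voices busy, STEAL voice 3 (pitch 88, oldest) -> assign | voices=[67 87 61 76]
Op 9: note_on(85): all voices busy, STEAL voice 0 (pitch 67, oldest) -> assign | voices=[85 87 61 76]

Answer: 0 2 0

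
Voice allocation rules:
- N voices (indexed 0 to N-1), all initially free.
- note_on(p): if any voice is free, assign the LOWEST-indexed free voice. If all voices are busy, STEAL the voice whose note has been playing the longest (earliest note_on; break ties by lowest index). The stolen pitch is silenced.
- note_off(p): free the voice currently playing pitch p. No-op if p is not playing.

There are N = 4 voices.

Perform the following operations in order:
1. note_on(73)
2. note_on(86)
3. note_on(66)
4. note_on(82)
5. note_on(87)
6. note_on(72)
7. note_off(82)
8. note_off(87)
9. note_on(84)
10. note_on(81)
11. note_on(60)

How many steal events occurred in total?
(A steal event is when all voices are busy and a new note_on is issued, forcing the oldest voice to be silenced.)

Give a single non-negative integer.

Answer: 3

Derivation:
Op 1: note_on(73): voice 0 is free -> assigned | voices=[73 - - -]
Op 2: note_on(86): voice 1 is free -> assigned | voices=[73 86 - -]
Op 3: note_on(66): voice 2 is free -> assigned | voices=[73 86 66 -]
Op 4: note_on(82): voice 3 is free -> assigned | voices=[73 86 66 82]
Op 5: note_on(87): all voices busy, STEAL voice 0 (pitch 73, oldest) -> assign | voices=[87 86 66 82]
Op 6: note_on(72): all voices busy, STEAL voice 1 (pitch 86, oldest) -> assign | voices=[87 72 66 82]
Op 7: note_off(82): free voice 3 | voices=[87 72 66 -]
Op 8: note_off(87): free voice 0 | voices=[- 72 66 -]
Op 9: note_on(84): voice 0 is free -> assigned | voices=[84 72 66 -]
Op 10: note_on(81): voice 3 is free -> assigned | voices=[84 72 66 81]
Op 11: note_on(60): all voices busy, STEAL voice 2 (pitch 66, oldest) -> assign | voices=[84 72 60 81]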